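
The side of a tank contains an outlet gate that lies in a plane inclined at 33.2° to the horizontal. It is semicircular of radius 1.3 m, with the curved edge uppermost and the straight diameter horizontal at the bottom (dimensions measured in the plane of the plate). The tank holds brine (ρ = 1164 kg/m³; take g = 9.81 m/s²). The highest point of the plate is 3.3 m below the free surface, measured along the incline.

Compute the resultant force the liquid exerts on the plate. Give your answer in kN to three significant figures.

F ≈ 67.2 kN

γ = ρg = 1164 × 9.81 / 1000 = 11.41884 kN/m³.
Let θ = 33.2° be the plate's angle to the horizontal; measure y along the incline from where the plane meets the free surface. Vertical depth h = y·sinθ with sinθ = 0.547563.
The centroid lies 4r/(3π) = 0.551737 m above the diameter, so r − 4r/(3π) = 1.3 − 0.551737 = 0.748263 m below the topmost point, so y_c = 3.3 + 0.748263 = 4.04826 m and h_c = 4.04826 × 0.547563 = 2.21668 m.
A = πr²/2 = π × 1.3²/2 = 2.65465 m².
Resultant F = γ·h_c·A = 11.41884 × 2.21668 × 2.65465 = 67.1943 kN.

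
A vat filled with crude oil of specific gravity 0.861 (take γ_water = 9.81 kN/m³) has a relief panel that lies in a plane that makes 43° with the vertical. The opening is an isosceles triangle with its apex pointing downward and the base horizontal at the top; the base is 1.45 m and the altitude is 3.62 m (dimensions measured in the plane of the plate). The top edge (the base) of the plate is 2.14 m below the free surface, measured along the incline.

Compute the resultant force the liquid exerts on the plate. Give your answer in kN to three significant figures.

F ≈ 54.3 kN

γ = 0.861 × 9.81 = 8.44641 kN/m³.
The plate makes 43° with the vertical, i.e. θ = 90° − 43° = 47° to the horizontal. Measuring y along the incline from the free-surface line, vertical depth h = y·sinθ with sinθ = 0.731354.
With the apex down, the centroid sits h/3 = 3.62/3 = 1.20667 m below the base (the top edge), so y_c = 2.14 + 1.20667 = 3.34667 m and h_c = 3.34667 × 0.731354 = 2.4476 m.
A = ½ × 1.45 × 3.62 = 2.6245 m².
Resultant F = γ·h_c·A = 8.44641 × 2.4476 × 2.6245 = 54.2574 kN.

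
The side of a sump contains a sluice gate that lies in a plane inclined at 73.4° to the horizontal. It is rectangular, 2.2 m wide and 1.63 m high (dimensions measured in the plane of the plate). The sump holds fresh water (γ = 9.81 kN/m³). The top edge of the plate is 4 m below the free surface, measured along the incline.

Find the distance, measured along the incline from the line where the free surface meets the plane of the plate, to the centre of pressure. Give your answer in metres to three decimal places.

γ = 9.81 kN/m³.
Let θ = 73.4° be the plate's angle to the horizontal; measure y along the incline from where the plane meets the free surface. Vertical depth h = y·sinθ with sinθ = 0.958323.
The centroid lies 1.63/2 = 0.815 m below the top edge, so y_c = 4 + 0.815 = 4.815 m and h_c = 4.815 × 0.958323 = 4.61433 m.
A = 2.2 × 1.63 = 3.586 m².
Resultant F = γ·h_c·A = 9.81 × 4.61433 × 3.586 = 162.326 kN.
I_c = b·h³/12 = 2.2 × 1.63³/12 = 0.79397 m⁴.
Centre of pressure: y_p = y_c + I_c/(y_c·A) = 4.815 + 0.79397/(4.815 × 3.586) = 4.815 + 0.045983 = 4.86098 m along the plane.

y_p = 4.861 m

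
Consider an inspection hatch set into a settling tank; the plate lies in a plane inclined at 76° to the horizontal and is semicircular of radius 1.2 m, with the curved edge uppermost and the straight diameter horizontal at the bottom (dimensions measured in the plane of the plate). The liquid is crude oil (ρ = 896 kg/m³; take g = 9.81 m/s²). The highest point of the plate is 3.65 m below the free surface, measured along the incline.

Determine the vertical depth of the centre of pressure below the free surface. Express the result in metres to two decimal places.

h_p = 4.23 m

γ = ρg = 896 × 9.81 / 1000 = 8.78976 kN/m³.
Let θ = 76° be the plate's angle to the horizontal; measure y along the incline from where the plane meets the free surface. Vertical depth h = y·sinθ with sinθ = 0.970296.
The centroid lies 4r/(3π) = 0.509296 m above the diameter, so r − 4r/(3π) = 1.2 − 0.509296 = 0.690704 m below the topmost point, so y_c = 3.65 + 0.690704 = 4.3407 m and h_c = 4.3407 × 0.970296 = 4.21176 m.
A = πr²/2 = π × 1.2²/2 = 2.26195 m².
Resultant F = γ·h_c·A = 8.78976 × 4.21176 × 2.26195 = 83.7382 kN.
I_c = (π/8 − 8/(9π))·r⁴ = 0.109757 × 1.2⁴ = 0.227592 m⁴.
Centre of pressure: y_p = y_c + I_c/(y_c·A) = 4.3407 + 0.227592/(4.3407 × 2.26195) = 4.3407 + 0.02318 = 4.36388 m along the plane.
Vertically, h_p = y_p·sinθ = 4.36388 × 0.970296 = 4.23426 m.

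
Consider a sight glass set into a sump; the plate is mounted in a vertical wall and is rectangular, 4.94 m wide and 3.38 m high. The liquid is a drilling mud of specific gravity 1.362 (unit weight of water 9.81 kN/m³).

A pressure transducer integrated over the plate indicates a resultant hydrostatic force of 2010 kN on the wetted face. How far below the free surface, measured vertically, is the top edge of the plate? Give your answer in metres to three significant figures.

d_top ≈ 7.32 m

γ = 1.362 × 9.81 = 13.36122 kN/m³.
A = 4.94 × 3.38 = 16.6972 m².
From F = γ·h_c·A, the centroid depth is h_c = 2010/(13.36122 × 16.6972) = 9.00962 m.
The centroid lies 3.38/2 = 1.69 m below the top edge, so the top edge sits at h_top = 9.00962 − 1.69 = 7.31962 m below the surface.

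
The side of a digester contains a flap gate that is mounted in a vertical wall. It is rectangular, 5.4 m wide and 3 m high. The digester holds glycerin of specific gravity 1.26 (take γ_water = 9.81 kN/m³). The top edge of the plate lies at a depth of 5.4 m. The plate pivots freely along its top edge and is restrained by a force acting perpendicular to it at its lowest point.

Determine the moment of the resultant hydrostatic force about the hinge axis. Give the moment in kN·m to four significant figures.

γ = 1.26 × 9.81 = 12.3606 kN/m³.
The centroid lies 3/2 = 1.5 m below the top edge, so the centroid depth is h_c = 5.4 + 1.5 = 6.9 m.
A = 5.4 × 3 = 16.2 m².
Resultant F = γ·h_c·A = 12.3606 × 6.9 × 16.2 = 1381.67 kN.
I_c = b·h³/12 = 5.4 × 3³/12 = 12.15 m⁴.
Centre of pressure: y_p = y_c + I_c/(y_c·A) = 6.9 + 12.15/(6.9 × 16.2) = 6.9 + 0.108696 = 7.0087 m along the plane.
The resultant acts 1.5 + 0.108696 = 1.6087 m (along the plate) below the hinge at the top edge, so the moment about the hinge is M = F × 1.6087 = 1381.67 × 1.6087 = 2222.69 kN·m.

M ≈ 2223 kN·m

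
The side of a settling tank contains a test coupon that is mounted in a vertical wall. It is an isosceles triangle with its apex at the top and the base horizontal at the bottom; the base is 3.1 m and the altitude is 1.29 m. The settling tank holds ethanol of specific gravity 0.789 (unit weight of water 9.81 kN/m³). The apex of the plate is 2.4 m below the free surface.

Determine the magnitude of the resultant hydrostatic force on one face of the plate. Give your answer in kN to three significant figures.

γ = 0.789 × 9.81 = 7.74009 kN/m³.
With the apex up, the centroid sits 2h/3 = 2 × 1.29/3 = 0.86 m below the apex, so the centroid depth is h_c = 2.4 + 0.86 = 3.26 m.
A = ½ × 3.1 × 1.29 = 1.9995 m².
Resultant F = γ·h_c·A = 7.74009 × 3.26 × 1.9995 = 50.4528 kN.

F ≈ 50.5 kN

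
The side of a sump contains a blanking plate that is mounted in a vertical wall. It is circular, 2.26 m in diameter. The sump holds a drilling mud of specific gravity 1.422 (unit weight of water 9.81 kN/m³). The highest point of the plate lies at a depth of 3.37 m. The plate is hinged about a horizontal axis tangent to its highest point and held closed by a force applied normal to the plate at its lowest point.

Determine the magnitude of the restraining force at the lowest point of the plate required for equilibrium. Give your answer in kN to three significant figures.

P ≈ 134 kN

γ = 1.422 × 9.81 = 13.94982 kN/m³.
The centroid is at the centre, 1.13 m below the top of the plate, so the centroid depth is h_c = 3.37 + 1.13 = 4.5 m.
A = π(1.13)² = 4.0115 m².
Resultant F = γ·h_c·A = 13.94982 × 4.5 × 4.0115 = 251.819 kN.
I_c = πr⁴/4 = π × 1.13⁴/4 = 1.28057 m⁴.
Centre of pressure: y_p = y_c + I_c/(y_c·A) = 4.5 + 1.28057/(4.5 × 4.0115) = 4.5 + 0.0709388 = 4.57094 m along the plane.
The resultant acts 1.13 + 0.0709388 = 1.20094 m (along the plate) below the hinge at the top edge, so the moment about the hinge is M = F × 1.20094 = 251.819 × 1.20094 = 302.42 kN·m.
A normal force at the bottom, 2.26 m from the hinge, must supply this moment: P = 302.42/2.26 = 133.814 kN.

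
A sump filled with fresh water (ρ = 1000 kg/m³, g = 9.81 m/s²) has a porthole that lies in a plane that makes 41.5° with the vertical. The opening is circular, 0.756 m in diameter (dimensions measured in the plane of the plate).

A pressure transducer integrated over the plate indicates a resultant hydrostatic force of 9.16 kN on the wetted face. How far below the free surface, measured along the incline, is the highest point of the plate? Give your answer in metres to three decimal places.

y_top ≈ 2.399 m

γ = ρg = 1000 × 9.81 = 9810 N/m³ = 9.81 kN/m³.
A = π(0.378)² = 0.448883 m².
From F = γ·h_c·A, the centroid depth is h_c = 9.16/(9.81 × 0.448883) = 2.08014 m.
The plate makes 41.5° with the vertical, i.e. θ = 90° − 41.5° = 48.5° to the horizontal. Measuring y along the incline from the free-surface line, vertical depth h = y·sinθ with sinθ = 0.748956.
Along the incline, y_c = h_c/sinθ = 2.08014/0.748956 = 2.77739 m.
The centroid is at the centre, 0.378 m below the top of the plate, so the highest point sits at y_top = 2.77739 − 0.378 = 2.39939 m along the incline.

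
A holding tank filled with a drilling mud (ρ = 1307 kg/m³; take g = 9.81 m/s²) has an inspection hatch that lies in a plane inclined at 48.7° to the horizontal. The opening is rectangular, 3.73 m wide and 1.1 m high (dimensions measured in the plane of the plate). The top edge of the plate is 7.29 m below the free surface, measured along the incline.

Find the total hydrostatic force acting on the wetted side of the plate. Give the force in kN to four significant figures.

F ≈ 309.9 kN

γ = ρg = 1307 × 9.81 / 1000 = 12.82167 kN/m³.
Let θ = 48.7° be the plate's angle to the horizontal; measure y along the incline from where the plane meets the free surface. Vertical depth h = y·sinθ with sinθ = 0.751264.
The centroid lies 1.1/2 = 0.55 m below the top edge, so y_c = 7.29 + 0.55 = 7.84 m and h_c = 7.84 × 0.751264 = 5.88991 m.
A = 3.73 × 1.1 = 4.103 m².
Resultant F = γ·h_c·A = 12.82167 × 5.88991 × 4.103 = 309.852 kN.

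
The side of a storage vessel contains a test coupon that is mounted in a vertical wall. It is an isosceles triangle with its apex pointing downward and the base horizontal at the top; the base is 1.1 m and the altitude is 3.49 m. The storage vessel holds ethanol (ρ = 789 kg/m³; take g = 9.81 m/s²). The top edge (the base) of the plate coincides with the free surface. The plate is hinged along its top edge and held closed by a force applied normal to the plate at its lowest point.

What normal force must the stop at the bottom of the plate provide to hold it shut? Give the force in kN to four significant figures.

γ = ρg = 789 × 9.81 / 1000 = 7.74009 kN/m³.
With the apex down, the centroid sits h/3 = 3.49/3 = 1.16333 m below the base (the top edge), so the centroid depth is h_c = 1.16333 m.
A = ½ × 1.1 × 3.49 = 1.9195 m².
Resultant F = γ·h_c·A = 7.74009 × 1.16333 × 1.9195 = 17.2837 kN.
I_c = b·h³/36 = 1.1 × 3.49³/36 = 1.29887 m⁴.
Centre of pressure: y_p = y_c + I_c/(y_c·A) = 1.16333 + 1.29887/(1.16333 × 1.9195) = 1.16333 + 0.581667 = 1.745 m along the plane.
The resultant acts 1.16333 + 0.581667 = 1.745 m (along the plate) below the hinge at the top edge, so the moment about the hinge is M = F × 1.745 = 17.2837 × 1.745 = 30.1601 kN·m.
A normal force at the bottom, 3.49 m from the hinge, must supply this moment: P = 30.1601/3.49 = 8.64186 kN.

P ≈ 8.642 kN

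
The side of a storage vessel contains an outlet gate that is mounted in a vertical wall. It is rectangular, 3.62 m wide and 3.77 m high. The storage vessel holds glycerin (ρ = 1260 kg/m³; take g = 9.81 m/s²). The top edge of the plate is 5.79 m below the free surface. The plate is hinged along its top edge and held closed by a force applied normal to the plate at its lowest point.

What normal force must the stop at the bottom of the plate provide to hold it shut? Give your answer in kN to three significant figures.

P ≈ 700 kN

γ = ρg = 1260 × 9.81 / 1000 = 12.3606 kN/m³.
The centroid lies 3.77/2 = 1.885 m below the top edge, so the centroid depth is h_c = 5.79 + 1.885 = 7.675 m.
A = 3.62 × 3.77 = 13.6474 m².
Resultant F = γ·h_c·A = 12.3606 × 7.675 × 13.6474 = 1294.7 kN.
I_c = b·h³/12 = 3.62 × 3.77³/12 = 16.1641 m⁴.
Centre of pressure: y_p = y_c + I_c/(y_c·A) = 7.675 + 16.1641/(7.675 × 13.6474) = 7.675 + 0.15432 = 7.82932 m along the plane.
The resultant acts 1.885 + 0.15432 = 2.03932 m (along the plate) below the hinge at the top edge, so the moment about the hinge is M = F × 2.03932 = 1294.7 × 2.03932 = 2640.31 kN·m.
A normal force at the bottom, 3.77 m from the hinge, must supply this moment: P = 2640.31/3.77 = 700.347 kN.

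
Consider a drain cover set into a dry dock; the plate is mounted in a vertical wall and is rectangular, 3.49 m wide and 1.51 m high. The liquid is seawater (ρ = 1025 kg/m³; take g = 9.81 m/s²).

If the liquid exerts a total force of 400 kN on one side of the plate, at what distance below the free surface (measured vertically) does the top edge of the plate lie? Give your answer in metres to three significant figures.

γ = ρg = 1025 × 9.81 / 1000 = 10.05525 kN/m³.
A = 3.49 × 1.51 = 5.2699 m².
From F = γ·h_c·A, the centroid depth is h_c = 400/(10.05525 × 5.2699) = 7.54857 m.
The centroid lies 1.51/2 = 0.755 m below the top edge, so the top edge sits at h_top = 7.54857 − 0.755 = 6.79357 m below the surface.

d_top ≈ 6.79 m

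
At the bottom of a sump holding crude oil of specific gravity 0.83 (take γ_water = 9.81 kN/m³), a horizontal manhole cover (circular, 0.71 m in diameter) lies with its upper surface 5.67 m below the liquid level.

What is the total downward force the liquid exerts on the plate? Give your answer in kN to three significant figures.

F ≈ 18.3 kN

γ = 0.83 × 9.81 = 8.1423 kN/m³.
The plate is horizontal, so pressure is uniform at p = γ·h = 8.1423 × 5.67 = 46.1668 kN/m².
A = π(0.355)² = 0.395919 m².
F = p·A = 46.1668 × 0.395919 = 18.2783 kN.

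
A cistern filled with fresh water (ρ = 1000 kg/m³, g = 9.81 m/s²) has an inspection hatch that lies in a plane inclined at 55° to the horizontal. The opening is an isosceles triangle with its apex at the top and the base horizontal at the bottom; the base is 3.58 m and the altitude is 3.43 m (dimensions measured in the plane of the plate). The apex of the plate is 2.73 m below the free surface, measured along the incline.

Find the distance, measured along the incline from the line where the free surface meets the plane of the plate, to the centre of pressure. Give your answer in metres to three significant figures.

y_p = 5.15 m

γ = ρg = 1000 × 9.81 = 9810 N/m³ = 9.81 kN/m³.
Let θ = 55° be the plate's angle to the horizontal; measure y along the incline from where the plane meets the free surface. Vertical depth h = y·sinθ with sinθ = 0.819152.
With the apex up, the centroid sits 2h/3 = 2 × 3.43/3 = 2.28667 m below the apex, so y_c = 2.73 + 2.28667 = 5.01667 m and h_c = 5.01667 × 0.819152 = 4.10942 m.
A = ½ × 3.58 × 3.43 = 6.1397 m².
Resultant F = γ·h_c·A = 9.81 × 4.10942 × 6.1397 = 247.512 kN.
I_c = b·h³/36 = 3.58 × 3.43³/36 = 4.01294 m⁴.
Centre of pressure: y_p = y_c + I_c/(y_c·A) = 5.01667 + 4.01294/(5.01667 × 6.1397) = 5.01667 + 0.130287 = 5.14696 m along the plane.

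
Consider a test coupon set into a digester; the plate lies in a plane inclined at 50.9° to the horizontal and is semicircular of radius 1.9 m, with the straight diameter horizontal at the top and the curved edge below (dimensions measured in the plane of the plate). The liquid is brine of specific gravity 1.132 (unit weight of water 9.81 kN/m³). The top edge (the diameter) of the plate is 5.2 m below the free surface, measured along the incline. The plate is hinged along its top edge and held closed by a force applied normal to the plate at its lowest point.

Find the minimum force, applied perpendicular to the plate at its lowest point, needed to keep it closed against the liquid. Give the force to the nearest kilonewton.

γ = 1.132 × 9.81 = 11.10492 kN/m³.
Let θ = 50.9° be the plate's angle to the horizontal; measure y along the incline from where the plane meets the free surface. Vertical depth h = y·sinθ with sinθ = 0.776046.
The centroid of a semicircle lies 4r/(3π) = 0.806385 m from the diameter, here below the top edge, so y_c = 5.2 + 0.806385 = 6.00638 m and h_c = 6.00638 × 0.776046 = 4.66123 m.
A = πr²/2 = π × 1.9²/2 = 5.67057 m².
Resultant F = γ·h_c·A = 11.10492 × 4.66123 × 5.67057 = 293.523 kN.
I_c = (π/8 − 8/(9π))·r⁴ = 0.109757 × 1.9⁴ = 1.43036 m⁴.
Centre of pressure: y_p = y_c + I_c/(y_c·A) = 6.00638 + 1.43036/(6.00638 × 5.67057) = 6.00638 + 0.0419958 = 6.04838 m along the plane.
The resultant acts 0.806385 + 0.0419958 = 0.848381 m (along the plate) below the hinge at the top edge, so the moment about the hinge is M = F × 0.848381 = 293.523 × 0.848381 = 249.019 kN·m.
A normal force at the bottom, 1.9 m from the hinge, must supply this moment: P = 249.019/1.9 = 131.063 kN.

P ≈ 131 kN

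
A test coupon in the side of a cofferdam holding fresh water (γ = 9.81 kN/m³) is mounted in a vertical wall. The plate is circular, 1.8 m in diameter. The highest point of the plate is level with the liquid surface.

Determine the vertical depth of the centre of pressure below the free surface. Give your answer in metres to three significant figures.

h_p = 1.13 m

γ = 9.81 kN/m³.
The centroid is at the centre, 0.9 m below the top of the plate, so the centroid depth is h_c = 0.9 m.
A = π(0.9)² = 2.54469 m².
Resultant F = γ·h_c·A = 9.81 × 0.9 × 2.54469 = 22.4671 kN.
I_c = πr⁴/4 = π × 0.9⁴/4 = 0.5153 m⁴.
Centre of pressure: y_p = y_c + I_c/(y_c·A) = 0.9 + 0.5153/(0.9 × 2.54469) = 0.9 + 0.225 = 1.125 m along the plane.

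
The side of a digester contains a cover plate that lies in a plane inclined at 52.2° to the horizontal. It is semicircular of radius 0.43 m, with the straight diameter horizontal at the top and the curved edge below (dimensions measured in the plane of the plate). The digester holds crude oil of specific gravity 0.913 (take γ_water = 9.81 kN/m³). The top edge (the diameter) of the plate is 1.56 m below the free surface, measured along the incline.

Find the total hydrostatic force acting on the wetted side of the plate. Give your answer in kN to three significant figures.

F ≈ 3.58 kN

γ = 0.913 × 9.81 = 8.95653 kN/m³.
Let θ = 52.2° be the plate's angle to the horizontal; measure y along the incline from where the plane meets the free surface. Vertical depth h = y·sinθ with sinθ = 0.790155.
The centroid of a semicircle lies 4r/(3π) = 0.182498 m from the diameter, here below the top edge, so y_c = 1.56 + 0.182498 = 1.7425 m and h_c = 1.7425 × 0.790155 = 1.37685 m.
A = πr²/2 = π × 0.43²/2 = 0.29044 m².
Resultant F = γ·h_c·A = 8.95653 × 1.37685 × 0.29044 = 3.58165 kN.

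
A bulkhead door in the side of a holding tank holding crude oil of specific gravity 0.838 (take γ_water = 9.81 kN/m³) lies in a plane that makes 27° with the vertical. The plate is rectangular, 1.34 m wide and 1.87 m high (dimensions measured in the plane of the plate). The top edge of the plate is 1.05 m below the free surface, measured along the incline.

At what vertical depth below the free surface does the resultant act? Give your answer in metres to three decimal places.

h_p = 1.899 m

γ = 0.838 × 9.81 = 8.22078 kN/m³.
The plate makes 27° with the vertical, i.e. θ = 90° − 27° = 63° to the horizontal. Measuring y along the incline from the free-surface line, vertical depth h = y·sinθ with sinθ = 0.891007.
The centroid lies 1.87/2 = 0.935 m below the top edge, so y_c = 1.05 + 0.935 = 1.985 m and h_c = 1.985 × 0.891007 = 1.76865 m.
A = 1.34 × 1.87 = 2.5058 m².
Resultant F = γ·h_c·A = 8.22078 × 1.76865 × 2.5058 = 36.4335 kN.
I_c = b·h³/12 = 1.34 × 1.87³/12 = 0.730211 m⁴.
Centre of pressure: y_p = y_c + I_c/(y_c·A) = 1.985 + 0.730211/(1.985 × 2.5058) = 1.985 + 0.146805 = 2.1318 m along the plane.
Vertically, h_p = y_p·sinθ = 2.1318 × 0.891007 = 1.89945 m.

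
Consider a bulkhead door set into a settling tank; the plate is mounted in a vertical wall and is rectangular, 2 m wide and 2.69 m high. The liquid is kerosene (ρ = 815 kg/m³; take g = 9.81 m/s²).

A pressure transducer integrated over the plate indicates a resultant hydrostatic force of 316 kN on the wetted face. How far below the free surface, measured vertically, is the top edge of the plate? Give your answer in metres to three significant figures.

γ = ρg = 815 × 9.81 / 1000 = 7.99515 kN/m³.
A = 2 × 2.69 = 5.38 m².
From F = γ·h_c·A, the centroid depth is h_c = 316/(7.99515 × 5.38) = 7.34646 m.
The centroid lies 2.69/2 = 1.345 m below the top edge, so the top edge sits at h_top = 7.34646 − 1.345 = 6.00146 m below the surface.

d_top ≈ 6.00 m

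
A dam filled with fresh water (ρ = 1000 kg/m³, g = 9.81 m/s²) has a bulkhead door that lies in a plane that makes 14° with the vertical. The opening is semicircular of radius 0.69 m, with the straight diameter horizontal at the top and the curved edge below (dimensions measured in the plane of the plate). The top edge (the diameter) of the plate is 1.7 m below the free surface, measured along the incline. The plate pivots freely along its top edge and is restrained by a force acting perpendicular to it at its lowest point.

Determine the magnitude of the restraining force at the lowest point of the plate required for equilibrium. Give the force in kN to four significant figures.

P ≈ 6.364 kN

γ = ρg = 1000 × 9.81 = 9810 N/m³ = 9.81 kN/m³.
The plate makes 14° with the vertical, i.e. θ = 90° − 14° = 76° to the horizontal. Measuring y along the incline from the free-surface line, vertical depth h = y·sinθ with sinθ = 0.970296.
The centroid of a semicircle lies 4r/(3π) = 0.292845 m from the diameter, here below the top edge, so y_c = 1.7 + 0.292845 = 1.99284 m and h_c = 1.99284 × 0.970296 = 1.93364 m.
A = πr²/2 = π × 0.69²/2 = 0.747856 m².
Resultant F = γ·h_c·A = 9.81 × 1.93364 × 0.747856 = 14.1861 kN.
I_c = (π/8 − 8/(9π))·r⁴ = 0.109757 × 0.69⁴ = 0.0248788 m⁴.
Centre of pressure: y_p = y_c + I_c/(y_c·A) = 1.99284 + 0.0248788/(1.99284 × 0.747856) = 1.99284 + 0.0166932 = 2.00953 m along the plane.
The resultant acts 0.292845 + 0.0166932 = 0.309538 m (along the plate) below the hinge at the top edge, so the moment about the hinge is M = F × 0.309538 = 14.1861 × 0.309538 = 4.39114 kN·m.
A normal force at the bottom, 0.69 m from the hinge, must supply this moment: P = 4.39114/0.69 = 6.36397 kN.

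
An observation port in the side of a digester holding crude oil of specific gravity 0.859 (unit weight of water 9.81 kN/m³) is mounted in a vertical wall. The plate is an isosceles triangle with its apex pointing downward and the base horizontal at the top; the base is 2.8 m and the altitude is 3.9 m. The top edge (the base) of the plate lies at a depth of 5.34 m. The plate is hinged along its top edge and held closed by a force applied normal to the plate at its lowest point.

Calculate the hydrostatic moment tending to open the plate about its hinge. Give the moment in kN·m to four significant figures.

M ≈ 436.0 kN·m

γ = 0.859 × 9.81 = 8.42679 kN/m³.
With the apex down, the centroid sits h/3 = 3.9/3 = 1.3 m below the base (the top edge), so the centroid depth is h_c = 5.34 + 1.3 = 6.64 m.
A = ½ × 2.8 × 3.9 = 5.46 m².
Resultant F = γ·h_c·A = 8.42679 × 6.64 × 5.46 = 305.508 kN.
I_c = b·h³/36 = 2.8 × 3.9³/36 = 4.6137 m⁴.
Centre of pressure: y_p = y_c + I_c/(y_c·A) = 6.64 + 4.6137/(6.64 × 5.46) = 6.64 + 0.127259 = 6.76726 m along the plane.
The resultant acts 1.3 + 0.127259 = 1.42726 m (along the plate) below the hinge at the top edge, so the moment about the hinge is M = F × 1.42726 = 305.508 × 1.42726 = 436.039 kN·m.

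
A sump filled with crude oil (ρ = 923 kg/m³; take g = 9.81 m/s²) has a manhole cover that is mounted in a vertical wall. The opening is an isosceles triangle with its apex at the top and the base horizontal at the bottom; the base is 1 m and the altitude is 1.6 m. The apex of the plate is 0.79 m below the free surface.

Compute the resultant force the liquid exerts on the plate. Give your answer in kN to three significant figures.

F ≈ 13.4 kN

γ = ρg = 923 × 9.81 / 1000 = 9.05463 kN/m³.
With the apex up, the centroid sits 2h/3 = 2 × 1.6/3 = 1.06667 m below the apex, so the centroid depth is h_c = 0.79 + 1.06667 = 1.85667 m.
A = ½ × 1 × 1.6 = 0.8 m².
Resultant F = γ·h_c·A = 9.05463 × 1.85667 × 0.8 = 13.4492 kN.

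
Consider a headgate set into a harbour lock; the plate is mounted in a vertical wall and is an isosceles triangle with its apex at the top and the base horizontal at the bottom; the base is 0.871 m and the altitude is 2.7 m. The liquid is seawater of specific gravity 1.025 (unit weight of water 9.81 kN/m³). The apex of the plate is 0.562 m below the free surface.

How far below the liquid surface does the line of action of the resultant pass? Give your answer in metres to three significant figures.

γ = 1.025 × 9.81 = 10.05525 kN/m³.
With the apex up, the centroid sits 2h/3 = 2 × 2.7/3 = 1.8 m below the apex, so the centroid depth is h_c = 0.562 + 1.8 = 2.362 m.
A = ½ × 0.871 × 2.7 = 1.17585 m².
Resultant F = γ·h_c·A = 10.05525 × 2.362 × 1.17585 = 27.927 kN.
I_c = b·h³/36 = 0.871 × 2.7³/36 = 0.476219 m⁴.
Centre of pressure: y_p = y_c + I_c/(y_c·A) = 2.362 + 0.476219/(2.362 × 1.17585) = 2.362 + 0.171465 = 2.53347 m along the plane.

h_p = 2.53 m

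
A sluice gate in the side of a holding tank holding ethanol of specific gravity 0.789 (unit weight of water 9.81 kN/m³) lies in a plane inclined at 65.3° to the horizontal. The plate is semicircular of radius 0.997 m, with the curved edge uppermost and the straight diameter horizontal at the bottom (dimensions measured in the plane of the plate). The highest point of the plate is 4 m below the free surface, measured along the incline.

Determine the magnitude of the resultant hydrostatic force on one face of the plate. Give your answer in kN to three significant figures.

γ = 0.789 × 9.81 = 7.74009 kN/m³.
Let θ = 65.3° be the plate's angle to the horizontal; measure y along the incline from where the plane meets the free surface. Vertical depth h = y·sinθ with sinθ = 0.908508.
The centroid lies 4r/(3π) = 0.42314 m above the diameter, so r − 4r/(3π) = 0.997 − 0.42314 = 0.57386 m below the topmost point, so y_c = 4 + 0.57386 = 4.57386 m and h_c = 4.57386 × 0.908508 = 4.15539 m.
A = πr²/2 = π × 0.997²/2 = 1.56139 m².
Resultant F = γ·h_c·A = 7.74009 × 4.15539 × 1.56139 = 50.2191 kN.

F ≈ 50.2 kN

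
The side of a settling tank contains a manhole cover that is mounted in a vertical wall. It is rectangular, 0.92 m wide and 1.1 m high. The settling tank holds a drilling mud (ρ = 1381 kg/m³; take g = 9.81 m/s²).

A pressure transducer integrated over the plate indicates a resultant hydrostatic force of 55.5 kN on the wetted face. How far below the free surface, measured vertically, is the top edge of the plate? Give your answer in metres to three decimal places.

γ = ρg = 1381 × 9.81 / 1000 = 13.54761 kN/m³.
A = 0.92 × 1.1 = 1.012 m².
From F = γ·h_c·A, the centroid depth is h_c = 55.5/(13.54761 × 1.012) = 4.04809 m.
The centroid lies 1.1/2 = 0.55 m below the top edge, so the top edge sits at h_top = 4.04809 − 0.55 = 3.49809 m below the surface.

d_top ≈ 3.498 m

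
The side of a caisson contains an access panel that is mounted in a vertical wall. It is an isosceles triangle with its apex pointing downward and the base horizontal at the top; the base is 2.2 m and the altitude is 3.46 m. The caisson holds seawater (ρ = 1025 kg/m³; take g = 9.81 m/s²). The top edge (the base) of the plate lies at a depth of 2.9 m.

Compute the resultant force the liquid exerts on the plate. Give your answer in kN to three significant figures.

γ = ρg = 1025 × 9.81 / 1000 = 10.05525 kN/m³.
With the apex down, the centroid sits h/3 = 3.46/3 = 1.15333 m below the base (the top edge), so the centroid depth is h_c = 2.9 + 1.15333 = 4.05333 m.
A = ½ × 2.2 × 3.46 = 3.806 m².
Resultant F = γ·h_c·A = 10.05525 × 4.05333 × 3.806 = 155.122 kN.

F ≈ 155 kN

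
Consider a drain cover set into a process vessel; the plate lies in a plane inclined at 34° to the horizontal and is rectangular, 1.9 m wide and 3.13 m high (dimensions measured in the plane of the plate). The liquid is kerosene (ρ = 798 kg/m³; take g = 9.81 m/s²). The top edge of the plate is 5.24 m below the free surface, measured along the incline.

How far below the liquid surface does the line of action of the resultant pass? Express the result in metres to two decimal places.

h_p = 3.87 m

γ = ρg = 798 × 9.81 / 1000 = 7.82838 kN/m³.
Let θ = 34° be the plate's angle to the horizontal; measure y along the incline from where the plane meets the free surface. Vertical depth h = y·sinθ with sinθ = 0.559193.
The centroid lies 3.13/2 = 1.565 m below the top edge, so y_c = 5.24 + 1.565 = 6.805 m and h_c = 6.805 × 0.559193 = 3.80531 m.
A = 1.9 × 3.13 = 5.947 m².
Resultant F = γ·h_c·A = 7.82838 × 3.80531 × 5.947 = 177.158 kN.
I_c = b·h³/12 = 1.9 × 3.13³/12 = 4.85518 m⁴.
Centre of pressure: y_p = y_c + I_c/(y_c·A) = 6.805 + 4.85518/(6.805 × 5.947) = 6.805 + 0.119972 = 6.92497 m along the plane.
Vertically, h_p = y_p·sinθ = 6.92497 × 0.559193 = 3.87239 m.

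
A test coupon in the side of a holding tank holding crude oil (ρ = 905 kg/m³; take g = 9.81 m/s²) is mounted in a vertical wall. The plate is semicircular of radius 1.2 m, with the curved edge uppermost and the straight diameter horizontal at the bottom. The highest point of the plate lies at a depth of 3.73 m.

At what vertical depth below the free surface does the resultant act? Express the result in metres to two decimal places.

γ = ρg = 905 × 9.81 / 1000 = 8.87805 kN/m³.
The centroid lies 4r/(3π) = 0.509296 m above the diameter, so r − 4r/(3π) = 1.2 − 0.509296 = 0.690704 m below the topmost point, so the centroid depth is h_c = 3.73 + 0.690704 = 4.4207 m.
A = πr²/2 = π × 1.2²/2 = 2.26195 m².
Resultant F = γ·h_c·A = 8.87805 × 4.4207 × 2.26195 = 88.7752 kN.
I_c = (π/8 − 8/(9π))·r⁴ = 0.109757 × 1.2⁴ = 0.227592 m⁴.
Centre of pressure: y_p = y_c + I_c/(y_c·A) = 4.4207 + 0.227592/(4.4207 × 2.26195) = 4.4207 + 0.0227606 = 4.44346 m along the plane.

h_p = 4.44 m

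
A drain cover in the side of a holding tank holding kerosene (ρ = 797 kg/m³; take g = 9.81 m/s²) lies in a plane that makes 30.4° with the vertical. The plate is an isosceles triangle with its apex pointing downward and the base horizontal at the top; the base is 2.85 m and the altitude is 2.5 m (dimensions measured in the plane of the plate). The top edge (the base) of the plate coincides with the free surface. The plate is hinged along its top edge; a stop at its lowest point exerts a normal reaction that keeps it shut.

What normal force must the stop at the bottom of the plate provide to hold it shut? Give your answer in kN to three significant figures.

P ≈ 10.0 kN

γ = ρg = 797 × 9.81 / 1000 = 7.81857 kN/m³.
The plate makes 30.4° with the vertical, i.e. θ = 90° − 30.4° = 59.6° to the horizontal. Measuring y along the incline from the free-surface line, vertical depth h = y·sinθ with sinθ = 0.862514.
With the apex down, the centroid sits h/3 = 2.5/3 = 0.833333 m below the base (the top edge), so y_c = 0.833333 m and h_c = 0.833333 × 0.862514 = 0.718761 m.
A = ½ × 2.85 × 2.5 = 3.5625 m².
Resultant F = γ·h_c·A = 7.81857 × 0.718761 × 3.5625 = 20.0201 kN.
I_c = b·h³/36 = 2.85 × 2.5³/36 = 1.23698 m⁴.
Centre of pressure: y_p = y_c + I_c/(y_c·A) = 0.833333 + 1.23698/(0.833333 × 3.5625) = 0.833333 + 0.416667 = 1.25 m along the plane.
The resultant acts 0.833333 + 0.416667 = 1.25 m (along the plate) below the hinge at the top edge, so the moment about the hinge is M = F × 1.25 = 20.0201 × 1.25 = 25.0251 kN·m.
A normal force at the bottom, 2.5 m from the hinge, must supply this moment: P = 25.0251/2.5 = 10.01 kN.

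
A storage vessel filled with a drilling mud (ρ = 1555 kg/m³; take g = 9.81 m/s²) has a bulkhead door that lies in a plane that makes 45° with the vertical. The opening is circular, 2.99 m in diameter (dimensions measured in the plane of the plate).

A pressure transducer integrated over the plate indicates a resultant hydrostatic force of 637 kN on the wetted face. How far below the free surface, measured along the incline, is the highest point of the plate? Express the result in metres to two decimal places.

γ = ρg = 1555 × 9.81 / 1000 = 15.25455 kN/m³.
A = π(1.495)² = 7.02154 m².
From F = γ·h_c·A, the centroid depth is h_c = 637/(15.25455 × 7.02154) = 5.94713 m.
The plate makes 45° with the vertical, i.e. θ = 90° − 45° = 45° to the horizontal. Measuring y along the incline from the free-surface line, vertical depth h = y·sinθ with sinθ = 0.707107.
Along the incline, y_c = h_c/sinθ = 5.94713/0.707107 = 8.41051 m.
The centroid is at the centre, 1.495 m below the top of the plate, so the highest point sits at y_top = 8.41051 − 1.495 = 6.91551 m along the incline.

y_top ≈ 6.92 m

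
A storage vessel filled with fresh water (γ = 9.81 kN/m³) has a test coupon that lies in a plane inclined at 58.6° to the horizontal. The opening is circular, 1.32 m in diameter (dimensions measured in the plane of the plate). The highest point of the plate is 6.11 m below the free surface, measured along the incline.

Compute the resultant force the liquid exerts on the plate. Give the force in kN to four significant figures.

F ≈ 77.58 kN

γ = 9.81 kN/m³.
Let θ = 58.6° be the plate's angle to the horizontal; measure y along the incline from where the plane meets the free surface. Vertical depth h = y·sinθ with sinθ = 0.853551.
The centroid is at the centre, 0.66 m below the top of the plate, so y_c = 6.11 + 0.66 = 6.77 m and h_c = 6.77 × 0.853551 = 5.77854 m.
A = π(0.66)² = 1.36848 m².
Resultant F = γ·h_c·A = 9.81 × 5.77854 × 1.36848 = 77.5757 kN.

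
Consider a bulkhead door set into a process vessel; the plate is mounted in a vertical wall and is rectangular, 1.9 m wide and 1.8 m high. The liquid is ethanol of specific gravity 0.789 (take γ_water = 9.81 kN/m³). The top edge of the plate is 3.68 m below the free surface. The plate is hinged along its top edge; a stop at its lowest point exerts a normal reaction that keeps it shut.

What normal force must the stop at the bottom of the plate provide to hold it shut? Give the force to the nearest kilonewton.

P ≈ 65 kN

γ = 0.789 × 9.81 = 7.74009 kN/m³.
The centroid lies 1.8/2 = 0.9 m below the top edge, so the centroid depth is h_c = 3.68 + 0.9 = 4.58 m.
A = 1.9 × 1.8 = 3.42 m².
Resultant F = γ·h_c·A = 7.74009 × 4.58 × 3.42 = 121.238 kN.
I_c = b·h³/12 = 1.9 × 1.8³/12 = 0.9234 m⁴.
Centre of pressure: y_p = y_c + I_c/(y_c·A) = 4.58 + 0.9234/(4.58 × 3.42) = 4.58 + 0.058952 = 4.63895 m along the plane.
The resultant acts 0.9 + 0.058952 = 0.958952 m (along the plate) below the hinge at the top edge, so the moment about the hinge is M = F × 0.958952 = 121.238 × 0.958952 = 116.261 kN·m.
A normal force at the bottom, 1.8 m from the hinge, must supply this moment: P = 116.261/1.8 = 64.5894 kN.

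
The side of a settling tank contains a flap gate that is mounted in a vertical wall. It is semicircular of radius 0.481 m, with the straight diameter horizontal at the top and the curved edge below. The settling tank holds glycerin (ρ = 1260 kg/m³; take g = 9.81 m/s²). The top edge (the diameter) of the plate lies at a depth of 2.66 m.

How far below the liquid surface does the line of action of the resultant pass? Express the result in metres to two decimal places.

γ = ρg = 1260 × 9.81 / 1000 = 12.3606 kN/m³.
The centroid of a semicircle lies 4r/(3π) = 0.204143 m from the diameter, here below the top edge, so the centroid depth is h_c = 2.66 + 0.204143 = 2.86414 m.
A = πr²/2 = π × 0.481²/2 = 0.363421 m².
Resultant F = γ·h_c·A = 12.3606 × 2.86414 × 0.363421 = 12.866 kN.
I_c = (π/8 − 8/(9π))·r⁴ = 0.109757 × 0.481⁴ = 0.00587506 m⁴.
Centre of pressure: y_p = y_c + I_c/(y_c·A) = 2.86414 + 0.00587506/(2.86414 × 0.363421) = 2.86414 + 0.00564427 = 2.86978 m along the plane.

h_p = 2.87 m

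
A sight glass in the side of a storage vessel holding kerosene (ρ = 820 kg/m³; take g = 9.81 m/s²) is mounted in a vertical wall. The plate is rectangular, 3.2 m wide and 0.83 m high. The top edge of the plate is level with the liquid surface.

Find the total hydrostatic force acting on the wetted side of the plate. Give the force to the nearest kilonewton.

γ = ρg = 820 × 9.81 / 1000 = 8.0442 kN/m³.
The centroid lies 0.83/2 = 0.415 m below the top edge, so the centroid depth is h_c = 0.415 m.
A = 3.2 × 0.83 = 2.656 m².
Resultant F = γ·h_c·A = 8.0442 × 0.415 × 2.656 = 8.86664 kN.

F ≈ 9 kN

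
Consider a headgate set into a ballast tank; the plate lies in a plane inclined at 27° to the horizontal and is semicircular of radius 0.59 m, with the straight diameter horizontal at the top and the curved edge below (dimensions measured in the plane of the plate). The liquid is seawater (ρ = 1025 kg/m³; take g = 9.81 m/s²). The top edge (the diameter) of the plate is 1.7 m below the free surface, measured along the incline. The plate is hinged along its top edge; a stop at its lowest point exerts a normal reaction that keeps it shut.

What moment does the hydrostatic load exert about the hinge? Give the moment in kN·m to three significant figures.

M ≈ 1.28 kN·m

γ = ρg = 1025 × 9.81 / 1000 = 10.05525 kN/m³.
Let θ = 27° be the plate's angle to the horizontal; measure y along the incline from where the plane meets the free surface. Vertical depth h = y·sinθ with sinθ = 0.453990.
The centroid of a semicircle lies 4r/(3π) = 0.250404 m from the diameter, here below the top edge, so y_c = 1.7 + 0.250404 = 1.9504 m and h_c = 1.9504 × 0.453990 = 0.885462 m.
A = πr²/2 = π × 0.59²/2 = 0.546794 m².
Resultant F = γ·h_c·A = 10.05525 × 0.885462 × 0.546794 = 4.8684 kN.
I_c = (π/8 − 8/(9π))·r⁴ = 0.109757 × 0.59⁴ = 0.0132997 m⁴.
Centre of pressure: y_p = y_c + I_c/(y_c·A) = 1.9504 + 0.0132997/(1.9504 × 0.546794) = 1.9504 + 0.0124708 = 1.96287 m along the plane.
The resultant acts 0.250404 + 0.0124708 = 0.262875 m (along the plate) below the hinge at the top edge, so the moment about the hinge is M = F × 0.262875 = 4.8684 × 0.262875 = 1.27978 kN·m.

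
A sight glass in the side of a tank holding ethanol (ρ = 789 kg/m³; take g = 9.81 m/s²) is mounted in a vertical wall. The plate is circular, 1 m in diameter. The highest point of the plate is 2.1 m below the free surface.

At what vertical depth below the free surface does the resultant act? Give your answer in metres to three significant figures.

γ = ρg = 789 × 9.81 / 1000 = 7.74009 kN/m³.
The centroid is at the centre, 0.5 m below the top of the plate, so the centroid depth is h_c = 2.1 + 0.5 = 2.6 m.
A = π(0.5)² = 0.785398 m².
Resultant F = γ·h_c·A = 7.74009 × 2.6 × 0.785398 = 15.8055 kN.
I_c = πr⁴/4 = π × 0.5⁴/4 = 0.0490874 m⁴.
Centre of pressure: y_p = y_c + I_c/(y_c·A) = 2.6 + 0.0490874/(2.6 × 0.785398) = 2.6 + 0.0240385 = 2.62404 m along the plane.

h_p = 2.62 m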